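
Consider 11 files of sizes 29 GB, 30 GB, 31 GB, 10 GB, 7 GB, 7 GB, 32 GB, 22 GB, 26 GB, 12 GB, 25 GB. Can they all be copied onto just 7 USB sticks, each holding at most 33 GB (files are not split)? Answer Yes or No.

No

Total = 231 GB; ⌈231/33⌉ = 7.
The bound of 7 does not rule out 7, but exhaustive search shows no assignment into 7 USB sticks of capacity 33 GB exists — the minimum is 8.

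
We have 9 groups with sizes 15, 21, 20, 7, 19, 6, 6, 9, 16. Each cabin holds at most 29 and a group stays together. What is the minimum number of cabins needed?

Total = 21 + 20 + 19 + 16 + 15 + 9 + 7 + 6 + 6 = 119.
Lower bound: ⌈119/29⌉ = 5 cabins.
A packing using 5 cabins:
  cabin 1: 21 + 7 = 28
  cabin 2: 20 + 9 = 29
  cabin 3: 19 + 6 = 25
  cabin 4: 16 + 6 = 22
  cabin 5: 15 = 15
This matches the lower bound, so 5 is optimal.

5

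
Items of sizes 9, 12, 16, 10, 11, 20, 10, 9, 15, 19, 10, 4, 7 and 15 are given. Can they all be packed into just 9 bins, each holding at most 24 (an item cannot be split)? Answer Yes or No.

A valid assignment using 8 bins:
  bin 1: 20 + 4 = 24
  bin 2: 19 = 19
  bin 3: 16 + 7 = 23
  bin 4: 15 + 9 = 24
  bin 5: 15 + 9 = 24
  bin 6: 12 + 11 = 23
  bin 7: 10 + 10 = 20
  bin 8: 10 = 10
That uses only 8 ≤ 9, so 9 bins are enough.

Yes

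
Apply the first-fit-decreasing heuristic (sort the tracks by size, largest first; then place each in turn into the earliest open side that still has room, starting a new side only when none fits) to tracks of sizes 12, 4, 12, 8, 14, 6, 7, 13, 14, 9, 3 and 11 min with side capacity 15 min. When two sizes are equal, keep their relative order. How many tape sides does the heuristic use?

Sorted descending: 14, 14, 13, 12, 12, 11, 9, 8, 7, 6, 4, 3.
  14 → side 1 (new)  [load 14/15]
  14 → side 2 (new)  [load 14/15]
  13 → side 3 (new)  [load 13/15]
  12 → side 4 (new)  [load 12/15]
  12 → side 5 (new)  [load 12/15]
  11 → side 6 (new)  [load 11/15]
  9 → side 7 (new)  [load 9/15]
  8 → side 8 (new)  [load 8/15]
  7 → side 8  [load 15/15]
  6 → side 7  [load 15/15]
  4 → side 6  [load 15/15]
  3 → side 4  [load 15/15]
8 tape sides opened.

8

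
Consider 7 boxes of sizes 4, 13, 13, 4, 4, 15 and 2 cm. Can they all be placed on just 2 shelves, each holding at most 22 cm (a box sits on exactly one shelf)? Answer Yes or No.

No

Total = 55 cm; ⌈55/22⌉ = 3.
At least 3 shelves are required, but only 2 are allowed.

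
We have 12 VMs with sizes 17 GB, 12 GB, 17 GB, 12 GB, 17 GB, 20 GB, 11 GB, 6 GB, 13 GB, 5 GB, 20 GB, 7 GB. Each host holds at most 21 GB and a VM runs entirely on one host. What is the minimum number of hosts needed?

9

Total = 20 + 20 + 17 + 17 + 17 + 13 + 12 + 12 + 11 + 7 + 6 + 5 = 157 GB.
Lower bound: ⌈157/21⌉ = 8 hosts.
Also, 9 VMs each exceed 21/2 GB, and no two of those can share a host, so at least 9 hosts are needed.
A packing using 9 hosts:
  host 1: 20 = 20
  host 2: 20 = 20
  host 3: 17 = 17
  host 4: 17 = 17
  host 5: 17 = 17
  host 6: 13 + 7 = 20
  host 7: 12 + 6 = 18
  host 8: 12 + 5 = 17
  host 9: 11 = 11
This matches the lower bound, so 9 is optimal.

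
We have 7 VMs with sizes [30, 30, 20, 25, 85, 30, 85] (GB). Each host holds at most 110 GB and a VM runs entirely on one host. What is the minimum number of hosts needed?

3

Total = 85 + 85 + 30 + 30 + 30 + 25 + 20 = 305 GB.
Lower bound: ⌈305/110⌉ = 3 hosts.
A packing using 3 hosts:
  host 1: 85 + 25 = 110
  host 2: 85 + 20 = 105
  host 3: 30 + 30 + 30 = 90
This matches the lower bound, so 3 is optimal.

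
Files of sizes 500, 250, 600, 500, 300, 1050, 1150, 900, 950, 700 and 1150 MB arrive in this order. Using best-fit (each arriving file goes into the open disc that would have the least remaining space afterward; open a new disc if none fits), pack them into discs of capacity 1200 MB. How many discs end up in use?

  500 → disc 1 (new)  [load 500/1200]
  250 → disc 1  [load 750/1200]
  600 → disc 2 (new)  [load 600/1200]
  500 → disc 2  [load 1100/1200]
  300 → disc 1  [load 1050/1200]
  1050 → disc 3 (new)  [load 1050/1200]
  1150 → disc 4 (new)  [load 1150/1200]
  900 → disc 5 (new)  [load 900/1200]
  950 → disc 6 (new)  [load 950/1200]
  700 → disc 7 (new)  [load 700/1200]
  1150 → disc 8 (new)  [load 1150/1200]
8 discs opened.

8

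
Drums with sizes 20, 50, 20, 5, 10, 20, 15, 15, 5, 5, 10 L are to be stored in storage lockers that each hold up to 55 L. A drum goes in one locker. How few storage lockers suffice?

Total = 50 + 20 + 20 + 20 + 15 + 15 + 10 + 10 + 5 + 5 + 5 = 175 L.
Lower bound: ⌈175/55⌉ = 4 storage lockers.
A packing using 4 storage lockers:
  locker 1: 50 + 5 = 55
  locker 2: 20 + 20 + 15 = 55
  locker 3: 20 + 15 + 10 + 10 = 55
  locker 4: 5 + 5 = 10
This matches the lower bound, so 4 is optimal.

4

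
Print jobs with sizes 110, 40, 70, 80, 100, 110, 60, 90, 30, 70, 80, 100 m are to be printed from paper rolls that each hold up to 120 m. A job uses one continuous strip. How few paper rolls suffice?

Total = 110 + 110 + 100 + 100 + 90 + 80 + 80 + 70 + 70 + 60 + 40 + 30 = 940 m.
Lower bound: ⌈940/120⌉ = 8 paper rolls.
Also, 9 print jobs each exceed 60 m, and no two of those can share a roll, so at least 9 paper rolls are needed.
A packing using 10 paper rolls:
  roll 1: 110 = 110
  roll 2: 110 = 110
  roll 3: 100 = 100
  roll 4: 100 = 100
  roll 5: 90 + 30 = 120
  roll 6: 80 + 40 = 120
  roll 7: 80 = 80
  roll 8: 70 = 70
  roll 9: 70 = 70
  roll 10: 60 = 60
No arrangement into 9 paper rolls stays within capacity, so 10 is optimal.

10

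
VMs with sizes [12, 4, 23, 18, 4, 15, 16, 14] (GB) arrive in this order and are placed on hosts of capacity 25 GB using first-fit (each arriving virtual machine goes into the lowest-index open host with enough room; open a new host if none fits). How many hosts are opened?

6

  12 → host 1 (new)  [load 12/25]
  4 → host 1  [load 16/25]
  23 → host 2 (new)  [load 23/25]
  18 → host 3 (new)  [load 18/25]
  4 → host 1  [load 20/25]
  15 → host 4 (new)  [load 15/25]
  16 → host 5 (new)  [load 16/25]
  14 → host 6 (new)  [load 14/25]
6 hosts opened.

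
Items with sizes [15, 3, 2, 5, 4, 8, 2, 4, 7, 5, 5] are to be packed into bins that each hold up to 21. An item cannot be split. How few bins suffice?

3

Total = 15 + 8 + 7 + 5 + 5 + 5 + 4 + 4 + 3 + 2 + 2 = 60.
Lower bound: ⌈60/21⌉ = 3 bins.
A packing using 3 bins:
  bin 1: 15 + 5 = 20
  bin 2: 8 + 7 + 5 = 20
  bin 3: 5 + 4 + 4 + 3 + 2 + 2 = 20
This matches the lower bound, so 3 is optimal.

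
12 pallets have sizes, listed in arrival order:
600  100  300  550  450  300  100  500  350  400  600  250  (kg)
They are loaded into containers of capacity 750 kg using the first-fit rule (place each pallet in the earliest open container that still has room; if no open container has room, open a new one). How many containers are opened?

  600 → container 1 (new)  [load 600/750]
  100 → container 1  [load 700/750]
  300 → container 2 (new)  [load 300/750]
  550 → container 3 (new)  [load 550/750]
  450 → container 2  [load 750/750]
  300 → container 4 (new)  [load 300/750]
  100 → container 3  [load 650/750]
  500 → container 5 (new)  [load 500/750]
  350 → container 4  [load 650/750]
  400 → container 6 (new)  [load 400/750]
  600 → container 7 (new)  [load 600/750]
  250 → container 5  [load 750/750]
7 containers opened.

7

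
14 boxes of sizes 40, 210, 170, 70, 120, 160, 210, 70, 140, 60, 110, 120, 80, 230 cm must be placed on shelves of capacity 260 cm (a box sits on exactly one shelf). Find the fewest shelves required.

Total = 230 + 210 + 210 + 170 + 160 + 140 + 120 + 120 + 110 + 80 + 70 + 70 + 60 + 40 = 1790 cm.
Lower bound: ⌈1790/260⌉ = 7 shelves.
A packing using 8 shelves:
  shelf 1: 230 = 230
  shelf 2: 210 + 40 = 250
  shelf 3: 210 = 210
  shelf 4: 170 + 80 = 250
  shelf 5: 160 + 70 = 230
  shelf 6: 140 + 120 = 260
  shelf 7: 120 + 110 = 230
  shelf 8: 70 + 60 = 130
No arrangement into 7 shelves stays within capacity, so 8 is optimal.

8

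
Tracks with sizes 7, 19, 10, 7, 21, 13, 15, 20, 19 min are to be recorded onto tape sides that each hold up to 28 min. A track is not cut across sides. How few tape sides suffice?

6

Total = 21 + 20 + 19 + 19 + 15 + 13 + 10 + 7 + 7 = 131 min.
Lower bound: ⌈131/28⌉ = 5 tape sides.
A packing using 6 tape sides:
  side 1: 21 + 7 = 28
  side 2: 20 + 7 = 27
  side 3: 19 = 19
  side 4: 19 = 19
  side 5: 15 + 13 = 28
  side 6: 10 = 10
No arrangement into 5 tape sides stays within capacity, so 6 is optimal.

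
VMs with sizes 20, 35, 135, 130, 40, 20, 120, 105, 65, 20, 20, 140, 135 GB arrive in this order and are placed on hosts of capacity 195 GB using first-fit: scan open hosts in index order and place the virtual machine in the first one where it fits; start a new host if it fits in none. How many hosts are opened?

  20 → host 1 (new)  [load 20/195]
  35 → host 1  [load 55/195]
  135 → host 1  [load 190/195]
  130 → host 2 (new)  [load 130/195]
  40 → host 2  [load 170/195]
  20 → host 2  [load 190/195]
  120 → host 3 (new)  [load 120/195]
  105 → host 4 (new)  [load 105/195]
  65 → host 3  [load 185/195]
  20 → host 4  [load 125/195]
  20 → host 4  [load 145/195]
  140 → host 5 (new)  [load 140/195]
  135 → host 6 (new)  [load 135/195]
6 hosts opened.

6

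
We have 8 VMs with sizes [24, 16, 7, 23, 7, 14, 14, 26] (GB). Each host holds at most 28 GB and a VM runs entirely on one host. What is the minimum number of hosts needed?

6

Total = 26 + 24 + 23 + 16 + 14 + 14 + 7 + 7 = 131 GB.
Lower bound: ⌈131/28⌉ = 5 hosts.
A packing using 6 hosts:
  host 1: 26 = 26
  host 2: 24 = 24
  host 3: 23 = 23
  host 4: 16 + 7 = 23
  host 5: 14 + 14 = 28
  host 6: 7 = 7
No arrangement into 5 hosts stays within capacity, so 6 is optimal.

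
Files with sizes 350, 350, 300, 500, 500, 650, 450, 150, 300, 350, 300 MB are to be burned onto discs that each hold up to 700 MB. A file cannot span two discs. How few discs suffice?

Total = 650 + 500 + 500 + 450 + 350 + 350 + 350 + 300 + 300 + 300 + 150 = 4200 MB.
Lower bound: ⌈4200/700⌉ = 6 discs.
A packing using 7 discs:
  disc 1: 650 = 650
  disc 2: 500 + 150 = 650
  disc 3: 500 = 500
  disc 4: 450 = 450
  disc 5: 350 + 350 = 700
  disc 6: 350 + 300 = 650
  disc 7: 300 + 300 = 600
No arrangement into 6 discs stays within capacity, so 7 is optimal.

7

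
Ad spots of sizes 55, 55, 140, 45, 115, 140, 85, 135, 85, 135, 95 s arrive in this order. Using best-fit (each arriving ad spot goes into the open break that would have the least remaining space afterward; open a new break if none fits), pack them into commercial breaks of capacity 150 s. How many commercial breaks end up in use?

9

  55 → break 1 (new)  [load 55/150]
  55 → break 1  [load 110/150]
  140 → break 2 (new)  [load 140/150]
  45 → break 3 (new)  [load 45/150]
  115 → break 4 (new)  [load 115/150]
  140 → break 5 (new)  [load 140/150]
  85 → break 3  [load 130/150]
  135 → break 6 (new)  [load 135/150]
  85 → break 7 (new)  [load 85/150]
  135 → break 8 (new)  [load 135/150]
  95 → break 9 (new)  [load 95/150]
9 commercial breaks opened.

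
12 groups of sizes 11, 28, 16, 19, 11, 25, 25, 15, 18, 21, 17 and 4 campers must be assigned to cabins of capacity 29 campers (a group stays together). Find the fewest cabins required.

Total = 28 + 25 + 25 + 21 + 19 + 18 + 17 + 16 + 15 + 11 + 11 + 4 = 210 campers.
Lower bound: ⌈210/29⌉ = 8 cabins.
Also, 9 groups each exceed 29/2 campers, and no two of those can share a cabin, so at least 9 cabins are needed.
A packing using 9 cabins:
  cabin 1: 28 = 28
  cabin 2: 25 + 4 = 29
  cabin 3: 25 = 25
  cabin 4: 21 = 21
  cabin 5: 19 = 19
  cabin 6: 18 + 11 = 29
  cabin 7: 17 + 11 = 28
  cabin 8: 16 = 16
  cabin 9: 15 = 15
This matches the lower bound, so 9 is optimal.

9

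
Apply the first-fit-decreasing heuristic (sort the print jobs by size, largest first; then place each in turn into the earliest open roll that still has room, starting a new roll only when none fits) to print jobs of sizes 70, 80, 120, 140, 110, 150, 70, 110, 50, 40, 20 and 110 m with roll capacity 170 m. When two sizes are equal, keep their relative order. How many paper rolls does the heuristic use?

Sorted descending: 150, 140, 120, 110, 110, 110, 80, 70, 70, 50, 40, 20.
  150 → roll 1 (new)  [load 150/170]
  140 → roll 2 (new)  [load 140/170]
  120 → roll 3 (new)  [load 120/170]
  110 → roll 4 (new)  [load 110/170]
  110 → roll 5 (new)  [load 110/170]
  110 → roll 6 (new)  [load 110/170]
  80 → roll 7 (new)  [load 80/170]
  70 → roll 7  [load 150/170]
  70 → roll 8 (new)  [load 70/170]
  50 → roll 3  [load 170/170]
  40 → roll 4  [load 150/170]
  20 → roll 1  [load 170/170]
8 paper rolls opened.

8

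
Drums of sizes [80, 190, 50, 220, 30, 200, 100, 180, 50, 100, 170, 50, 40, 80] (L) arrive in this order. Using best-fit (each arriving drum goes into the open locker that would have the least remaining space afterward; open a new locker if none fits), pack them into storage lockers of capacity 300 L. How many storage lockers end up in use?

  80 → locker 1 (new)  [load 80/300]
  190 → locker 1  [load 270/300]
  50 → locker 2 (new)  [load 50/300]
  220 → locker 2  [load 270/300]
  30 → locker 1  [load 300/300]
  200 → locker 3 (new)  [load 200/300]
  100 → locker 3  [load 300/300]
  180 → locker 4 (new)  [load 180/300]
  50 → locker 4  [load 230/300]
  100 → locker 5 (new)  [load 100/300]
  170 → locker 5  [load 270/300]
  50 → locker 4  [load 280/300]
  40 → locker 6 (new)  [load 40/300]
  80 → locker 6  [load 120/300]
6 storage lockers opened.

6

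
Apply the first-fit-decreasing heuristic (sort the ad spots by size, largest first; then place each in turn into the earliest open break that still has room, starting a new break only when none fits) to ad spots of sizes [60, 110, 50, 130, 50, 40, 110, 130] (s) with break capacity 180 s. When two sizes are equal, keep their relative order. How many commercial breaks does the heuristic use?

4

Sorted descending: 130, 130, 110, 110, 60, 50, 50, 40.
  130 → break 1 (new)  [load 130/180]
  130 → break 2 (new)  [load 130/180]
  110 → break 3 (new)  [load 110/180]
  110 → break 4 (new)  [load 110/180]
  60 → break 3  [load 170/180]
  50 → break 1  [load 180/180]
  50 → break 2  [load 180/180]
  40 → break 4  [load 150/180]
4 commercial breaks opened.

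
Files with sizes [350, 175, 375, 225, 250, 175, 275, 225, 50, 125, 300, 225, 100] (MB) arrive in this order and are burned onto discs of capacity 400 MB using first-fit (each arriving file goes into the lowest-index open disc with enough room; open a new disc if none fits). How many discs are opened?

  350 → disc 1 (new)  [load 350/400]
  175 → disc 2 (new)  [load 175/400]
  375 → disc 3 (new)  [load 375/400]
  225 → disc 2  [load 400/400]
  250 → disc 4 (new)  [load 250/400]
  175 → disc 5 (new)  [load 175/400]
  275 → disc 6 (new)  [load 275/400]
  225 → disc 5  [load 400/400]
  50 → disc 1  [load 400/400]
  125 → disc 4  [load 375/400]
  300 → disc 7 (new)  [load 300/400]
  225 → disc 8 (new)  [load 225/400]
  100 → disc 6  [load 375/400]
8 discs opened.

8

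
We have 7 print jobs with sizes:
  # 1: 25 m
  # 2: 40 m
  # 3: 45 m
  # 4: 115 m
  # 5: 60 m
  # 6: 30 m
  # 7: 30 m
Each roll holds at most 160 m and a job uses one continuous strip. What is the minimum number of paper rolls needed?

3

Total = 115 + 60 + 45 + 40 + 30 + 30 + 25 = 345 m.
Lower bound: ⌈345/160⌉ = 3 paper rolls.
A packing using 3 paper rolls:
  roll 1: 115 + 45 = 160
  roll 2: 60 + 40 + 30 + 30 = 160
  roll 3: 25 = 25
This matches the lower bound, so 3 is optimal.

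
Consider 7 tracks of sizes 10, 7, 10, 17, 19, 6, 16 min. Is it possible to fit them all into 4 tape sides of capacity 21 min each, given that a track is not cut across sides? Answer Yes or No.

Total = 85 min; ⌈85/21⌉ = 5.
At least 5 tape sides are required, but only 4 are allowed.

No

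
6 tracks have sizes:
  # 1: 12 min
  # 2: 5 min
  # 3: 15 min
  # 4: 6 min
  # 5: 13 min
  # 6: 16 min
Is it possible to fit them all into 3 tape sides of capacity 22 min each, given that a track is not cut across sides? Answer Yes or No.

No

Total = 67 min; ⌈67/22⌉ = 4.
At least 4 tape sides are required, but only 3 are allowed.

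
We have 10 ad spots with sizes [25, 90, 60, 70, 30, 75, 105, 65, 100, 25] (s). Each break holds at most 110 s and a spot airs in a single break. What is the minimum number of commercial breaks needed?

7

Total = 105 + 100 + 90 + 75 + 70 + 65 + 60 + 30 + 25 + 25 = 645 s.
Lower bound: ⌈645/110⌉ = 6 commercial breaks.
Also, 7 ad spots each exceed 55 s, and no two of those can share a break, so at least 7 commercial breaks are needed.
A packing using 7 commercial breaks:
  break 1: 105 = 105
  break 2: 100 = 100
  break 3: 90 = 90
  break 4: 75 + 30 = 105
  break 5: 70 + 25 = 95
  break 6: 65 + 25 = 90
  break 7: 60 = 60
This matches the lower bound, so 7 is optimal.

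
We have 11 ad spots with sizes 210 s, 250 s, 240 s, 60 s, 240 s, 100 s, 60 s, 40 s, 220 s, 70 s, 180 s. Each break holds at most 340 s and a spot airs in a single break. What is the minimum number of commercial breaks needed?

6

Total = 250 + 240 + 240 + 220 + 210 + 180 + 100 + 70 + 60 + 60 + 40 = 1670 s.
Lower bound: ⌈1670/340⌉ = 5 commercial breaks.
Also, 6 ad spots each exceed 170 s, and no two of those can share a break, so at least 6 commercial breaks are needed.
A packing using 6 commercial breaks:
  break 1: 250 + 70 = 320
  break 2: 240 + 100 = 340
  break 3: 240 + 60 + 40 = 340
  break 4: 220 + 60 = 280
  break 5: 210 = 210
  break 6: 180 = 180
This matches the lower bound, so 6 is optimal.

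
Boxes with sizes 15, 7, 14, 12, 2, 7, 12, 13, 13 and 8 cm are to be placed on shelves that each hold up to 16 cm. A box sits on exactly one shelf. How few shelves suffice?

Total = 15 + 14 + 13 + 13 + 12 + 12 + 8 + 7 + 7 + 2 = 103 cm.
Lower bound: ⌈103/16⌉ = 7 shelves.
A packing using 8 shelves:
  shelf 1: 15 = 15
  shelf 2: 14 + 2 = 16
  shelf 3: 13 = 13
  shelf 4: 13 = 13
  shelf 5: 12 = 12
  shelf 6: 12 = 12
  shelf 7: 8 + 7 = 15
  shelf 8: 7 = 7
No arrangement into 7 shelves stays within capacity, so 8 is optimal.

8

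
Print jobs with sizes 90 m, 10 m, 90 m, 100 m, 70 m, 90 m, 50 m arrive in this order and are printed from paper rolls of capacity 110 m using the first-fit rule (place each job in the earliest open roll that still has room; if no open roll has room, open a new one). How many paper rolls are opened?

  90 → roll 1 (new)  [load 90/110]
  10 → roll 1  [load 100/110]
  90 → roll 2 (new)  [load 90/110]
  100 → roll 3 (new)  [load 100/110]
  70 → roll 4 (new)  [load 70/110]
  90 → roll 5 (new)  [load 90/110]
  50 → roll 6 (new)  [load 50/110]
6 paper rolls opened.

6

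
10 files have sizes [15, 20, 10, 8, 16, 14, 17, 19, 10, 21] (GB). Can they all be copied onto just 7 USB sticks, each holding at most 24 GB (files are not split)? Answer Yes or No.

No

Total = 150 GB; ⌈150/24⌉ = 7.
The bound of 7 does not rule out 7, but exhaustive search shows no assignment into 7 USB sticks of capacity 24 GB exists — the minimum is 8.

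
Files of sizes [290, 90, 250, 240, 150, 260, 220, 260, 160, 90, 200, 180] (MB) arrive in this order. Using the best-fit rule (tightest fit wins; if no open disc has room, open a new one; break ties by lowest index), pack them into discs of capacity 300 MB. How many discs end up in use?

10

  290 → disc 1 (new)  [load 290/300]
  90 → disc 2 (new)  [load 90/300]
  250 → disc 3 (new)  [load 250/300]
  240 → disc 4 (new)  [load 240/300]
  150 → disc 2  [load 240/300]
  260 → disc 5 (new)  [load 260/300]
  220 → disc 6 (new)  [load 220/300]
  260 → disc 7 (new)  [load 260/300]
  160 → disc 8 (new)  [load 160/300]
  90 → disc 8  [load 250/300]
  200 → disc 9 (new)  [load 200/300]
  180 → disc 10 (new)  [load 180/300]
10 discs opened.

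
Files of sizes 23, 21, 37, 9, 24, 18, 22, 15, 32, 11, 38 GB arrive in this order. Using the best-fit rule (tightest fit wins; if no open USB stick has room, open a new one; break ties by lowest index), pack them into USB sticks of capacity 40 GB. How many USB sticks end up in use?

  23 → USB stick 1 (new)  [load 23/40]
  21 → USB stick 2 (new)  [load 21/40]
  37 → USB stick 3 (new)  [load 37/40]
  9 → USB stick 1  [load 32/40]
  24 → USB stick 4 (new)  [load 24/40]
  18 → USB stick 2  [load 39/40]
  22 → USB stick 5 (new)  [load 22/40]
  15 → USB stick 4  [load 39/40]
  32 → USB stick 6 (new)  [load 32/40]
  11 → USB stick 5  [load 33/40]
  38 → USB stick 7 (new)  [load 38/40]
7 USB sticks opened.

7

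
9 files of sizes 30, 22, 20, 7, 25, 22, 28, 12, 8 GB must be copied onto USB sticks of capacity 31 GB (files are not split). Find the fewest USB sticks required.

7

Total = 30 + 28 + 25 + 22 + 22 + 20 + 12 + 8 + 7 = 174 GB.
Lower bound: ⌈174/31⌉ = 6 USB sticks.
A packing using 7 USB sticks:
  USB stick 1: 30 = 30
  USB stick 2: 28 = 28
  USB stick 3: 25 = 25
  USB stick 4: 22 + 8 = 30
  USB stick 5: 22 + 7 = 29
  USB stick 6: 20 = 20
  USB stick 7: 12 = 12
No arrangement into 6 USB sticks stays within capacity, so 7 is optimal.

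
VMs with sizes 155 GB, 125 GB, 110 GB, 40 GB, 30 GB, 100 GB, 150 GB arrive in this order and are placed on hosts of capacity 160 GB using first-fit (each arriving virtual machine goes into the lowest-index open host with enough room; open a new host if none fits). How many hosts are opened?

5

  155 → host 1 (new)  [load 155/160]
  125 → host 2 (new)  [load 125/160]
  110 → host 3 (new)  [load 110/160]
  40 → host 3  [load 150/160]
  30 → host 2  [load 155/160]
  100 → host 4 (new)  [load 100/160]
  150 → host 5 (new)  [load 150/160]
5 hosts opened.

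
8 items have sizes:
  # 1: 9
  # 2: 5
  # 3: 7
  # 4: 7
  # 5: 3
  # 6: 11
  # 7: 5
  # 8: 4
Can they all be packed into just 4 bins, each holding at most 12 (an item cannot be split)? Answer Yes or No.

No

Total = 51; ⌈51/12⌉ = 5.
At least 5 bins are required, but only 4 are allowed.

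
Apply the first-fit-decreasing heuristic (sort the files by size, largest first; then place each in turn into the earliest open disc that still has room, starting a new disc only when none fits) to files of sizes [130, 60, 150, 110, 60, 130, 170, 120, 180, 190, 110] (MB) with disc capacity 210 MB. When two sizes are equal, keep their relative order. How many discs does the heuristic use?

Sorted descending: 190, 180, 170, 150, 130, 130, 120, 110, 110, 60, 60.
  190 → disc 1 (new)  [load 190/210]
  180 → disc 2 (new)  [load 180/210]
  170 → disc 3 (new)  [load 170/210]
  150 → disc 4 (new)  [load 150/210]
  130 → disc 5 (new)  [load 130/210]
  130 → disc 6 (new)  [load 130/210]
  120 → disc 7 (new)  [load 120/210]
  110 → disc 8 (new)  [load 110/210]
  110 → disc 9 (new)  [load 110/210]
  60 → disc 4  [load 210/210]
  60 → disc 5  [load 190/210]
9 discs opened.

9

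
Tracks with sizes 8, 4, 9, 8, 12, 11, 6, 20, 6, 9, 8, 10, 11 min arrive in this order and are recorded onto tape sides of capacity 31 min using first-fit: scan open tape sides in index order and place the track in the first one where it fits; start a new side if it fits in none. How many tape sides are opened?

  8 → side 1 (new)  [load 8/31]
  4 → side 1  [load 12/31]
  9 → side 1  [load 21/31]
  8 → side 1  [load 29/31]
  12 → side 2 (new)  [load 12/31]
  11 → side 2  [load 23/31]
  6 → side 2  [load 29/31]
  20 → side 3 (new)  [load 20/31]
  6 → side 3  [load 26/31]
  9 → side 4 (new)  [load 9/31]
  8 → side 4  [load 17/31]
  10 → side 4  [load 27/31]
  11 → side 5 (new)  [load 11/31]
5 tape sides opened.

5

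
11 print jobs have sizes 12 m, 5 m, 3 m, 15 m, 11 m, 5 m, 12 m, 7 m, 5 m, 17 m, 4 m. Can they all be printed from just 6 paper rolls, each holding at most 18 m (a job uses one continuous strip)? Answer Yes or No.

A valid assignment using 6 paper rolls:
  roll 1: 17 = 17
  roll 2: 15 + 3 = 18
  roll 3: 12 + 5 = 17
  roll 4: 12 + 5 = 17
  roll 5: 11 + 7 = 18
  roll 6: 5 + 4 = 9
Every load is within 18 m, so 6 paper rolls suffice.

Yes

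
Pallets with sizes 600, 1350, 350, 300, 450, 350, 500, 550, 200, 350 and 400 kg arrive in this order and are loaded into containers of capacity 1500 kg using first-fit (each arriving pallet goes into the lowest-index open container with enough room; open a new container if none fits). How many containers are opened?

4

  600 → container 1 (new)  [load 600/1500]
  1350 → container 2 (new)  [load 1350/1500]
  350 → container 1  [load 950/1500]
  300 → container 1  [load 1250/1500]
  450 → container 3 (new)  [load 450/1500]
  350 → container 3  [load 800/1500]
  500 → container 3  [load 1300/1500]
  550 → container 4 (new)  [load 550/1500]
  200 → container 1  [load 1450/1500]
  350 → container 4  [load 900/1500]
  400 → container 4  [load 1300/1500]
4 containers opened.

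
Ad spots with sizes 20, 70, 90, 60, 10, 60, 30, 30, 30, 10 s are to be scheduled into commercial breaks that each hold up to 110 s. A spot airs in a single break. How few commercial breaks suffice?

4

Total = 90 + 70 + 60 + 60 + 30 + 30 + 30 + 20 + 10 + 10 = 410 s.
Lower bound: ⌈410/110⌉ = 4 commercial breaks.
A packing using 4 commercial breaks:
  break 1: 90 + 20 = 110
  break 2: 70 + 30 + 10 = 110
  break 3: 60 + 30 + 10 = 100
  break 4: 60 + 30 = 90
This matches the lower bound, so 4 is optimal.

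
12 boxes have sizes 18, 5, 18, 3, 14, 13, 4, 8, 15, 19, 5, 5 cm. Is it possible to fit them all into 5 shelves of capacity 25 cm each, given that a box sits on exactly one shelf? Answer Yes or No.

No

Total = 127 cm; ⌈127/25⌉ = 6.
At least 6 shelves are required, but only 5 are allowed.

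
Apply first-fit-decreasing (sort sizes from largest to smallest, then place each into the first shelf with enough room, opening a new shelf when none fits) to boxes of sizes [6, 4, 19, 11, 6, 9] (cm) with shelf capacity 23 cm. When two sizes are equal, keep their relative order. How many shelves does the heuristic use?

3

Sorted descending: 19, 11, 9, 6, 6, 4.
  19 → shelf 1 (new)  [load 19/23]
  11 → shelf 2 (new)  [load 11/23]
  9 → shelf 2  [load 20/23]
  6 → shelf 3 (new)  [load 6/23]
  6 → shelf 3  [load 12/23]
  4 → shelf 1  [load 23/23]
3 shelves opened.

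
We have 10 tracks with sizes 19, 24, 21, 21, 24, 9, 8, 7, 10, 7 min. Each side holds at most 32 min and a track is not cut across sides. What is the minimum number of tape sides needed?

5

Total = 24 + 24 + 21 + 21 + 19 + 10 + 9 + 8 + 7 + 7 = 150 min.
Lower bound: ⌈150/32⌉ = 5 tape sides.
A packing using 5 tape sides:
  side 1: 24 + 8 = 32
  side 2: 24 + 7 = 31
  side 3: 21 + 10 = 31
  side 4: 21 + 9 = 30
  side 5: 19 + 7 = 26
This matches the lower bound, so 5 is optimal.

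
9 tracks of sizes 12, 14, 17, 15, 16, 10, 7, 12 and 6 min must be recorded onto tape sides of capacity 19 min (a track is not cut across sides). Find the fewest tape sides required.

7

Total = 17 + 16 + 15 + 14 + 12 + 12 + 10 + 7 + 6 = 109 min.
Lower bound: ⌈109/19⌉ = 6 tape sides.
Also, 7 tracks each exceed 19/2 min, and no two of those can share a side, so at least 7 tape sides are needed.
A packing using 7 tape sides:
  side 1: 17 = 17
  side 2: 16 = 16
  side 3: 15 = 15
  side 4: 14 = 14
  side 5: 12 + 7 = 19
  side 6: 12 + 6 = 18
  side 7: 10 = 10
This matches the lower bound, so 7 is optimal.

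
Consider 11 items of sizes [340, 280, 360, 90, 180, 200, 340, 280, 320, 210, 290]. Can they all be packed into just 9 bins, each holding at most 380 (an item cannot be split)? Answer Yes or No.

Yes

A valid assignment using 9 bins:
  bin 1: 360 = 360
  bin 2: 340 = 340
  bin 3: 340 = 340
  bin 4: 320 = 320
  bin 5: 290 + 90 = 380
  bin 6: 280 = 280
  bin 7: 280 = 280
  bin 8: 210 = 210
  bin 9: 200 + 180 = 380
Every load is within 380, so 9 bins suffice.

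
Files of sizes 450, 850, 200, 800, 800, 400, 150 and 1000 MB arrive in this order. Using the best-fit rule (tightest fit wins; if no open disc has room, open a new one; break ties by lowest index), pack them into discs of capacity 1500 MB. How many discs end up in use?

  450 → disc 1 (new)  [load 450/1500]
  850 → disc 1  [load 1300/1500]
  200 → disc 1  [load 1500/1500]
  800 → disc 2 (new)  [load 800/1500]
  800 → disc 3 (new)  [load 800/1500]
  400 → disc 2  [load 1200/1500]
  150 → disc 2  [load 1350/1500]
  1000 → disc 4 (new)  [load 1000/1500]
4 discs opened.

4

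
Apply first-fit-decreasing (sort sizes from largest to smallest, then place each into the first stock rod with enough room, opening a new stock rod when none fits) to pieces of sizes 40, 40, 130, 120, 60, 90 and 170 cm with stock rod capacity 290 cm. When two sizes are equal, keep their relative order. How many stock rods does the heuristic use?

Sorted descending: 170, 130, 120, 90, 60, 40, 40.
  170 → stock rod 1 (new)  [load 170/290]
  130 → stock rod 2 (new)  [load 130/290]
  120 → stock rod 1  [load 290/290]
  90 → stock rod 2  [load 220/290]
  60 → stock rod 2  [load 280/290]
  40 → stock rod 3 (new)  [load 40/290]
  40 → stock rod 3  [load 80/290]
3 stock rods opened.

3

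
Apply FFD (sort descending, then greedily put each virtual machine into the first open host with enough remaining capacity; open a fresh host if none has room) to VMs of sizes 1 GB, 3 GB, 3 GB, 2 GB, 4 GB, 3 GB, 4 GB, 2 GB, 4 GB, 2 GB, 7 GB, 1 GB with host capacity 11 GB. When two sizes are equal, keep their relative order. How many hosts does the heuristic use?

Sorted descending: 7, 4, 4, 4, 3, 3, 3, 2, 2, 2, 1, 1.
  7 → host 1 (new)  [load 7/11]
  4 → host 1  [load 11/11]
  4 → host 2 (new)  [load 4/11]
  4 → host 2  [load 8/11]
  3 → host 2  [load 11/11]
  3 → host 3 (new)  [load 3/11]
  3 → host 3  [load 6/11]
  2 → host 3  [load 8/11]
  2 → host 3  [load 10/11]
  2 → host 4 (new)  [load 2/11]
  1 → host 3  [load 11/11]
  1 → host 4  [load 3/11]
4 hosts opened.

4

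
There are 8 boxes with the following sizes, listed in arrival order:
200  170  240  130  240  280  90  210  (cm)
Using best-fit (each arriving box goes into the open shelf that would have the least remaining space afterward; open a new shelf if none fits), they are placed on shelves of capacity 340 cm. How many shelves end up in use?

  200 → shelf 1 (new)  [load 200/340]
  170 → shelf 2 (new)  [load 170/340]
  240 → shelf 3 (new)  [load 240/340]
  130 → shelf 1  [load 330/340]
  240 → shelf 4 (new)  [load 240/340]
  280 → shelf 5 (new)  [load 280/340]
  90 → shelf 3  [load 330/340]
  210 → shelf 6 (new)  [load 210/340]
6 shelves opened.

6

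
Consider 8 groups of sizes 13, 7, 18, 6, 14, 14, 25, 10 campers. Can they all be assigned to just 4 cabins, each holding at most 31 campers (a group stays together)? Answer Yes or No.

Yes

A valid assignment using 4 cabins:
  cabin 1: 25 + 6 = 31
  cabin 2: 18 + 13 = 31
  cabin 3: 14 + 14 = 28
  cabin 4: 10 + 7 = 17
Every load is within 31 campers, so 4 cabins suffice.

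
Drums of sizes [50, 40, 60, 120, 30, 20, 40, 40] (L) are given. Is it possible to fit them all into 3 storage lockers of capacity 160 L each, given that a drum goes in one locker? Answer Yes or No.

Yes

A valid assignment using 3 storage lockers:
  locker 1: 120 + 40 = 160
  locker 2: 60 + 50 + 40 = 150
  locker 3: 40 + 30 + 20 = 90
Every load is within 160 L, so 3 storage lockers suffice.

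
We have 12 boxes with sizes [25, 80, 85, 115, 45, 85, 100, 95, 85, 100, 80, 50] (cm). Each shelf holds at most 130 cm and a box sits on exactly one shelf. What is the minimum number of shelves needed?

9

Total = 115 + 100 + 100 + 95 + 85 + 85 + 85 + 80 + 80 + 50 + 45 + 25 = 945 cm.
Lower bound: ⌈945/130⌉ = 8 shelves.
Also, 9 boxes each exceed 65 cm, and no two of those can share a shelf, so at least 9 shelves are needed.
A packing using 9 shelves:
  shelf 1: 115 = 115
  shelf 2: 100 + 25 = 125
  shelf 3: 100 = 100
  shelf 4: 95 = 95
  shelf 5: 85 + 45 = 130
  shelf 6: 85 = 85
  shelf 7: 85 = 85
  shelf 8: 80 + 50 = 130
  shelf 9: 80 = 80
This matches the lower bound, so 9 is optimal.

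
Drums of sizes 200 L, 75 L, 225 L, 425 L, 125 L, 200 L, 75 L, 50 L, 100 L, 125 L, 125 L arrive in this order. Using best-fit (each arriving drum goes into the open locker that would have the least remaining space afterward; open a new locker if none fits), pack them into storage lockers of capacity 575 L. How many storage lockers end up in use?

  200 → locker 1 (new)  [load 200/575]
  75 → locker 1  [load 275/575]
  225 → locker 1  [load 500/575]
  425 → locker 2 (new)  [load 425/575]
  125 → locker 2  [load 550/575]
  200 → locker 3 (new)  [load 200/575]
  75 → locker 1  [load 575/575]
  50 → locker 3  [load 250/575]
  100 → locker 3  [load 350/575]
  125 → locker 3  [load 475/575]
  125 → locker 4 (new)  [load 125/575]
4 storage lockers opened.

4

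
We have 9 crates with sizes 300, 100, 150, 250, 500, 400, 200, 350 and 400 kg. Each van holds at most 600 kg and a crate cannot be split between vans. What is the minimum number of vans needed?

5

Total = 500 + 400 + 400 + 350 + 300 + 250 + 200 + 150 + 100 = 2650 kg.
Lower bound: ⌈2650/600⌉ = 5 vans.
A packing using 5 vans:
  van 1: 500 + 100 = 600
  van 2: 400 + 200 = 600
  van 3: 400 + 150 = 550
  van 4: 350 + 250 = 600
  van 5: 300 = 300
This matches the lower bound, so 5 is optimal.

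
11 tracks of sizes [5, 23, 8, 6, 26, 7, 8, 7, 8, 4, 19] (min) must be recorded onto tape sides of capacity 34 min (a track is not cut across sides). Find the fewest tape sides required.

4

Total = 26 + 23 + 19 + 8 + 8 + 8 + 7 + 7 + 6 + 5 + 4 = 121 min.
Lower bound: ⌈121/34⌉ = 4 tape sides.
A packing using 4 tape sides:
  side 1: 26 + 8 = 34
  side 2: 23 + 8 = 31
  side 3: 19 + 8 + 7 = 34
  side 4: 7 + 6 + 5 + 4 = 22
This matches the lower bound, so 4 is optimal.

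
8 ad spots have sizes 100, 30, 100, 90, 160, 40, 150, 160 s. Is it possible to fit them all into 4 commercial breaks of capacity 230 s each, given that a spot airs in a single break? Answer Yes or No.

Total = 830 s; ⌈830/230⌉ = 4.
The bound of 4 does not rule out 4, but exhaustive search shows no assignment into 4 commercial breaks of capacity 230 s exists — the minimum is 5.

No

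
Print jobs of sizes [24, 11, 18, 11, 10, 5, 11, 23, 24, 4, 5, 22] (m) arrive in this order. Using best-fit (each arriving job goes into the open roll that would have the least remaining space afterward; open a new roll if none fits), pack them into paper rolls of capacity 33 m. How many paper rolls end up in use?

6

  24 → roll 1 (new)  [load 24/33]
  11 → roll 2 (new)  [load 11/33]
  18 → roll 2  [load 29/33]
  11 → roll 3 (new)  [load 11/33]
  10 → roll 3  [load 21/33]
  5 → roll 1  [load 29/33]
  11 → roll 3  [load 32/33]
  23 → roll 4 (new)  [load 23/33]
  24 → roll 5 (new)  [load 24/33]
  4 → roll 1  [load 33/33]
  5 → roll 5  [load 29/33]
  22 → roll 6 (new)  [load 22/33]
6 paper rolls opened.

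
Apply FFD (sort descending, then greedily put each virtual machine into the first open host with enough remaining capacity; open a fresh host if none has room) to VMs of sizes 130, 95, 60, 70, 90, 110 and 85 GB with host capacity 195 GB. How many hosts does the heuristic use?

Sorted descending: 130, 110, 95, 90, 85, 70, 60.
  130 → host 1 (new)  [load 130/195]
  110 → host 2 (new)  [load 110/195]
  95 → host 3 (new)  [load 95/195]
  90 → host 3  [load 185/195]
  85 → host 2  [load 195/195]
  70 → host 4 (new)  [load 70/195]
  60 → host 1  [load 190/195]
4 hosts opened.

4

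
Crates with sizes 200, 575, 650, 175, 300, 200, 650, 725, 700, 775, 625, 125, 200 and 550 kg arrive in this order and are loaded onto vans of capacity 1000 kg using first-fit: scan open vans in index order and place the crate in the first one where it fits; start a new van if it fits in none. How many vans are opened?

8

  200 → van 1 (new)  [load 200/1000]
  575 → van 1  [load 775/1000]
  650 → van 2 (new)  [load 650/1000]
  175 → van 1  [load 950/1000]
  300 → van 2  [load 950/1000]
  200 → van 3 (new)  [load 200/1000]
  650 → van 3  [load 850/1000]
  725 → van 4 (new)  [load 725/1000]
  700 → van 5 (new)  [load 700/1000]
  775 → van 6 (new)  [load 775/1000]
  625 → van 7 (new)  [load 625/1000]
  125 → van 3  [load 975/1000]
  200 → van 4  [load 925/1000]
  550 → van 8 (new)  [load 550/1000]
8 vans opened.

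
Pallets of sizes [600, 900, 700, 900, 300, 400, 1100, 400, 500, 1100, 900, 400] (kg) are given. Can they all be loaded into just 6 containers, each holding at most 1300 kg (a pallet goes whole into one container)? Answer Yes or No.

Total = 8200 kg; ⌈8200/1300⌉ = 7.
At least 7 containers are required, but only 6 are allowed.

No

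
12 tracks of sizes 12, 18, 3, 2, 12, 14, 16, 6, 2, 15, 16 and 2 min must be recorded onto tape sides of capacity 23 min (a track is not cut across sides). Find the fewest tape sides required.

7

Total = 18 + 16 + 16 + 15 + 14 + 12 + 12 + 6 + 3 + 2 + 2 + 2 = 118 min.
Lower bound: ⌈118/23⌉ = 6 tape sides.
Also, 7 tracks each exceed 23/2 min, and no two of those can share a side, so at least 7 tape sides are needed.
A packing using 7 tape sides:
  side 1: 18 + 3 + 2 = 23
  side 2: 16 + 6 = 22
  side 3: 16 + 2 + 2 = 20
  side 4: 15 = 15
  side 5: 14 = 14
  side 6: 12 = 12
  side 7: 12 = 12
This matches the lower bound, so 7 is optimal.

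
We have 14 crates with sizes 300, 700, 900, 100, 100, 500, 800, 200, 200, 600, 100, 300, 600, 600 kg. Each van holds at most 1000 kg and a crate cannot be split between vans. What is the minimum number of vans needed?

Total = 900 + 800 + 700 + 600 + 600 + 600 + 500 + 300 + 300 + 200 + 200 + 100 + 100 + 100 = 6000 kg.
Lower bound: ⌈6000/1000⌉ = 6 vans.
A packing using 7 vans:
  van 1: 900 + 100 = 1000
  van 2: 800 + 200 = 1000
  van 3: 700 + 300 = 1000
  van 4: 600 + 300 + 100 = 1000
  van 5: 600 + 200 + 100 = 900
  van 6: 600 = 600
  van 7: 500 = 500
No arrangement into 6 vans stays within capacity, so 7 is optimal.

7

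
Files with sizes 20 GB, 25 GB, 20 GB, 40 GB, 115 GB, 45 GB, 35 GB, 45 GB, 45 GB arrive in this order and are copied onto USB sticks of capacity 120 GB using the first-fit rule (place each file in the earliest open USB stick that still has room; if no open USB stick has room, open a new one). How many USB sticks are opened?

4

  20 → USB stick 1 (new)  [load 20/120]
  25 → USB stick 1  [load 45/120]
  20 → USB stick 1  [load 65/120]
  40 → USB stick 1  [load 105/120]
  115 → USB stick 2 (new)  [load 115/120]
  45 → USB stick 3 (new)  [load 45/120]
  35 → USB stick 3  [load 80/120]
  45 → USB stick 4 (new)  [load 45/120]
  45 → USB stick 4  [load 90/120]
4 USB sticks opened.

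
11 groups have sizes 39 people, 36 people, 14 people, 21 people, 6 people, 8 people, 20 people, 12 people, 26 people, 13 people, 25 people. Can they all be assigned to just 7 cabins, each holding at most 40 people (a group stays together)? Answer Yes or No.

Yes

A valid assignment using 6 cabins:
  cabin 1: 39 = 39
  cabin 2: 36 = 36
  cabin 3: 26 + 14 = 40
  cabin 4: 25 + 13 = 38
  cabin 5: 21 + 12 + 6 = 39
  cabin 6: 20 + 8 = 28
That uses only 6 ≤ 7, so 7 cabins are enough.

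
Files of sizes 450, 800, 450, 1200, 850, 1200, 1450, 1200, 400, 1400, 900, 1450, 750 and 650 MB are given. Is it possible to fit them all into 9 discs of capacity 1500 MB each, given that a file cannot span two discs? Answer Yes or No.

No

Total = 13150 MB; ⌈13150/1500⌉ = 9.
The bound of 9 does not rule out 9, but exhaustive search shows no assignment into 9 discs of capacity 1500 MB exists — the minimum is 10.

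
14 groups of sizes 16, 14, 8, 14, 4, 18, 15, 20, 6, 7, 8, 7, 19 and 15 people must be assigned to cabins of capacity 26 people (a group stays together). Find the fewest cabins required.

Total = 20 + 19 + 18 + 16 + 15 + 15 + 14 + 14 + 8 + 8 + 7 + 7 + 6 + 4 = 171 people.
Lower bound: ⌈171/26⌉ = 7 cabins.
Also, 8 groups each exceed 13 people, and no two of those can share a cabin, so at least 8 cabins are needed.
A packing using 8 cabins:
  cabin 1: 20 + 6 = 26
  cabin 2: 19 + 7 = 26
  cabin 3: 18 + 8 = 26
  cabin 4: 16 + 8 = 24
  cabin 5: 15 + 7 + 4 = 26
  cabin 6: 15 = 15
  cabin 7: 14 = 14
  cabin 8: 14 = 14
This matches the lower bound, so 8 is optimal.

8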